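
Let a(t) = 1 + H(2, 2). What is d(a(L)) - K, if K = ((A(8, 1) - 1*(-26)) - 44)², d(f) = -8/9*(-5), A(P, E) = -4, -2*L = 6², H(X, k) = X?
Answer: -4316/9 ≈ -479.56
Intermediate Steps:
L = -18 (L = -½*6² = -½*36 = -18)
a(t) = 3 (a(t) = 1 + 2 = 3)
d(f) = 40/9 (d(f) = -8*⅑*(-5) = -8/9*(-5) = 40/9)
K = 484 (K = ((-4 - 1*(-26)) - 44)² = ((-4 + 26) - 44)² = (22 - 44)² = (-22)² = 484)
d(a(L)) - K = 40/9 - 1*484 = 40/9 - 484 = -4316/9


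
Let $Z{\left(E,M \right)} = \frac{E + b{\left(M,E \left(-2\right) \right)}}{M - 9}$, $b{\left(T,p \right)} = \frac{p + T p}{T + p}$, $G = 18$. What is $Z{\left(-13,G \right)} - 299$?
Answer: $- \frac{19747}{66} \approx -299.2$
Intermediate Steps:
$b{\left(T,p \right)} = \frac{p + T p}{T + p}$
$Z{\left(E,M \right)} = \frac{E - \frac{2 E \left(1 + M\right)}{M - 2 E}}{-9 + M}$ ($Z{\left(E,M \right)} = \frac{E + \frac{E \left(-2\right) \left(1 + M\right)}{M + E \left(-2\right)}}{M - 9} = \frac{E + \frac{- 2 E \left(1 + M\right)}{M - 2 E}}{-9 + M} = \frac{E - \frac{2 E \left(1 + M\right)}{M - 2 E}}{-9 + M}$)
$Z{\left(-13,G \right)} - 299 = - \frac{13 \left(2 + 18 + 2 \left(-13\right)\right)}{\left(-9 + 18\right) \left(\left(-1\right) 18 + 2 \left(-13\right)\right)} - 299 = - \frac{13 \left(2 + 18 - 26\right)}{9 \left(-18 - 26\right)} - 299 = \left(-13\right) \frac{1}{9} \frac{1}{-44} \left(-6\right) - 299 = \left(-13\right) \frac{1}{9} \left(- \frac{1}{44}\right) \left(-6\right) - 299 = - \frac{13}{66} - 299 = - \frac{19747}{66}$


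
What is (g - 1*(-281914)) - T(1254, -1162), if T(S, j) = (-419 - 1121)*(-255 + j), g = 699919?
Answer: -1200347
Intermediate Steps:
T(S, j) = 392700 - 1540*j (T(S, j) = -1540*(-255 + j) = 392700 - 1540*j)
(g - 1*(-281914)) - T(1254, -1162) = (699919 - 1*(-281914)) - (392700 - 1540*(-1162)) = (699919 + 281914) - (392700 + 1789480) = 981833 - 1*2182180 = 981833 - 2182180 = -1200347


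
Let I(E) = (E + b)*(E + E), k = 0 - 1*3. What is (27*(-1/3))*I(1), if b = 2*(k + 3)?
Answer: -18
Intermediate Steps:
k = -3 (k = 0 - 3 = -3)
b = 0 (b = 2*(-3 + 3) = 2*0 = 0)
I(E) = 2*E² (I(E) = (E + 0)*(E + E) = E*(2*E) = 2*E²)
(27*(-1/3))*I(1) = (27*(-1/3))*(2*1²) = (27*(-1*⅓))*(2*1) = (27*(-⅓))*2 = -9*2 = -18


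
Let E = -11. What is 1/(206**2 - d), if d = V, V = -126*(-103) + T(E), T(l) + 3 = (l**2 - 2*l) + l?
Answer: 1/29329 ≈ 3.4096e-5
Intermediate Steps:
T(l) = -3 + l**2 - l (T(l) = -3 + ((l**2 - 2*l) + l) = -3 + (l**2 - l) = -3 + l**2 - l)
V = 13107 (V = -126*(-103) + (-3 + (-11)**2 - 1*(-11)) = 12978 + (-3 + 121 + 11) = 12978 + 129 = 13107)
d = 13107
1/(206**2 - d) = 1/(206**2 - 1*13107) = 1/(42436 - 13107) = 1/29329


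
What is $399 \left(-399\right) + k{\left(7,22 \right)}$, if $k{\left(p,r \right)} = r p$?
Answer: $-159047$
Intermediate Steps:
$k{\left(p,r \right)} = p r$
$399 \left(-399\right) + k{\left(7,22 \right)} = 399 \left(-399\right) + 7 \cdot 22 = -159201 + 154 = -159047$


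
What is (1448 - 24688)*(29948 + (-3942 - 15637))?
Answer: -240975560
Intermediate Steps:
(1448 - 24688)*(29948 + (-3942 - 15637)) = -23240*(29948 - 19579) = -23240*10369 = -240975560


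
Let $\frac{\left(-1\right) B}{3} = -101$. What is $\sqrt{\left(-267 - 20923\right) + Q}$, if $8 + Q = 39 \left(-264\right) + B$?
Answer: $i \sqrt{31191} \approx 176.61 i$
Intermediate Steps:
$B = 303$ ($B = \left(-3\right) \left(-101\right) = 303$)
$Q = -10001$ ($Q = -8 + \left(39 \left(-264\right) + 303\right) = -8 + \left(-10296 + 303\right) = -8 - 9993 = -10001$)
$\sqrt{\left(-267 - 20923\right) + Q} = \sqrt{\left(-267 - 20923\right) - 10001} = \sqrt{-21190 - 10001} = \sqrt{-31191} = i \sqrt{31191}$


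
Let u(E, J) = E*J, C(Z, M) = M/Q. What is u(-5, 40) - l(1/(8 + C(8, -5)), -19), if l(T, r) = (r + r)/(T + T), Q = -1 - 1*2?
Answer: -49/3 ≈ -16.333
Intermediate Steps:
Q = -3 (Q = -1 - 2 = -3)
C(Z, M) = -M/3 (C(Z, M) = M/(-3) = M*(-1/3) = -M/3)
l(T, r) = r/T (l(T, r) = (2*r)/((2*T)) = (2*r)*(1/(2*T)) = r/T)
u(-5, 40) - l(1/(8 + C(8, -5)), -19) = -5*40 - (-19)/(1/(8 - 1/3*(-5))) = -200 - (-19)/(1/(8 + 5/3)) = -200 - (-19)/(1/(29/3)) = -200 - (-19)/3/29 = -200 - (-19)*29/3 = -200 - 1*(-551/3) = -200 + 551/3 = -49/3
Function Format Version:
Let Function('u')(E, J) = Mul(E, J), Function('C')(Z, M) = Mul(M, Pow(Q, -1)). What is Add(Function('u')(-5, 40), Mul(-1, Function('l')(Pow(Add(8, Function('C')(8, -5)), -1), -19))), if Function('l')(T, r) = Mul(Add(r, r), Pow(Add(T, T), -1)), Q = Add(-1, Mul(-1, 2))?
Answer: Rational(-49, 3) ≈ -16.333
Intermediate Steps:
Q = -3 (Q = Add(-1, -2) = -3)
Function('C')(Z, M) = Mul(Rational(-1, 3), M) (Function('C')(Z, M) = Mul(M, Pow(-3, -1)) = Mul(M, Rational(-1, 3)) = Mul(Rational(-1, 3), M))
Function('l')(T, r) = Mul(r, Pow(T, -1)) (Function('l')(T, r) = Mul(Mul(2, r), Pow(Mul(2, T), -1)) = Mul(Mul(2, r), Mul(Rational(1, 2), Pow(T, -1))) = Mul(r, Pow(T, -1)))
Add(Function('u')(-5, 40), Mul(-1, Function('l')(Pow(Add(8, Function('C')(8, -5)), -1), -19))) = Add(Mul(-5, 40), Mul(-1, Mul(-19, Pow(Pow(Add(8, Mul(Rational(-1, 3), -5)), -1), -1)))) = Add(-200, Mul(-1, Mul(-19, Pow(Pow(Add(8, Rational(5, 3)), -1), -1)))) = Add(-200, Mul(-1, Mul(-19, Pow(Pow(Rational(29, 3), -1), -1)))) = Add(-200, Mul(-1, Mul(-19, Pow(Rational(3, 29), -1)))) = Add(-200, Mul(-1, Mul(-19, Rational(29, 3)))) = Add(-200, Mul(-1, Rational(-551, 3))) = Add(-200, Rational(551, 3)) = Rational(-49, 3)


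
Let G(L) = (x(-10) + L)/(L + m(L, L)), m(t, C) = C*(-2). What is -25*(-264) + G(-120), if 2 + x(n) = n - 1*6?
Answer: 131977/20 ≈ 6598.9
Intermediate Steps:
x(n) = -8 + n (x(n) = -2 + (n - 1*6) = -2 + (n - 6) = -2 + (-6 + n) = -8 + n)
m(t, C) = -2*C
G(L) = -(-18 + L)/L (G(L) = ((-8 - 10) + L)/(L - 2*L) = (-18 + L)/((-L)) = (-18 + L)*(-1/L) = -(-18 + L)/L)
-25*(-264) + G(-120) = -25*(-264) + (18 - 1*(-120))/(-120) = 6600 - (18 + 120)/120 = 6600 - 1/120*138 = 6600 - 23/20 = 131977/20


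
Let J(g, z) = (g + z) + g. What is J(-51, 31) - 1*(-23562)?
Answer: 23491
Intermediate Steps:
J(g, z) = z + 2*g
J(-51, 31) - 1*(-23562) = (31 + 2*(-51)) - 1*(-23562) = (31 - 102) + 23562 = -71 + 23562 = 23491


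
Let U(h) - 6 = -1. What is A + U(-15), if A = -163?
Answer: -158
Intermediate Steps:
U(h) = 5 (U(h) = 6 - 1 = 5)
A + U(-15) = -163 + 5 = -158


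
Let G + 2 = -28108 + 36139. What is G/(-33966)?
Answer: -217/918 ≈ -0.23638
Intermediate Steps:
G = 8029 (G = -2 + (-28108 + 36139) = -2 + 8031 = 8029)
G/(-33966) = 8029/(-33966) = 8029*(-1/33966) = -217/918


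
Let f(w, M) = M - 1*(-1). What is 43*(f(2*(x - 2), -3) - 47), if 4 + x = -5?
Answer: -2107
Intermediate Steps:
x = -9 (x = -4 - 5 = -9)
f(w, M) = 1 + M (f(w, M) = M + 1 = 1 + M)
43*(f(2*(x - 2), -3) - 47) = 43*((1 - 3) - 47) = 43*(-2 - 47) = 43*(-49) = -2107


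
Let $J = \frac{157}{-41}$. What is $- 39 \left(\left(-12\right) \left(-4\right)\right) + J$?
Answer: $- \frac{76909}{41} \approx -1875.8$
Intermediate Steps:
$J = - \frac{157}{41}$ ($J = 157 \left(- \frac{1}{41}\right) = - \frac{157}{41} \approx -3.8293$)
$- 39 \left(\left(-12\right) \left(-4\right)\right) + J = - 39 \left(\left(-12\right) \left(-4\right)\right) - \frac{157}{41} = \left(-39\right) 48 - \frac{157}{41} = -1872 - \frac{157}{41} = - \frac{76909}{41}$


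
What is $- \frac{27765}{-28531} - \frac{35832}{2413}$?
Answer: $- \frac{955325847}{68845303} \approx -13.876$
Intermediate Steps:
$- \frac{27765}{-28531} - \frac{35832}{2413} = \left(-27765\right) \left(- \frac{1}{28531}\right) - \frac{35832}{2413} = \frac{27765}{28531} - \frac{35832}{2413} = - \frac{955325847}{68845303}$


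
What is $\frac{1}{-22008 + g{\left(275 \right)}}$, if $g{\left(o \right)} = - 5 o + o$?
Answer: $- \frac{1}{23108} \approx -4.3275 \cdot 10^{-5}$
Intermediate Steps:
$g{\left(o \right)} = - 4 o$
$\frac{1}{-22008 + g{\left(275 \right)}} = \frac{1}{-22008 - 1100} = \frac{1}{-23108} = - \frac{1}{23108}$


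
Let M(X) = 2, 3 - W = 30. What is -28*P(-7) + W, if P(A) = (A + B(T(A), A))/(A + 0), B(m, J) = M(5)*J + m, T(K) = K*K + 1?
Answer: 89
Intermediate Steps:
W = -27 (W = 3 - 1*30 = 3 - 30 = -27)
T(K) = 1 + K² (T(K) = K² + 1 = 1 + K²)
B(m, J) = m + 2*J (B(m, J) = 2*J + m = m + 2*J)
P(A) = (1 + A² + 3*A)/A (P(A) = (A + ((1 + A²) + 2*A))/(A + 0) = (A + (1 + A² + 2*A))/A = (1 + A² + 3*A)/A)
-28*P(-7) + W = -28*(3 - 7 + 1/(-7)) - 27 = -28*(3 - 7 - ⅐) - 27 = -28*(-29/7) - 27 = 116 - 27 = 89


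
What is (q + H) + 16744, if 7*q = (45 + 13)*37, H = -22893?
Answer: -40897/7 ≈ -5842.4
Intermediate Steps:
q = 2146/7 (q = ((45 + 13)*37)/7 = (58*37)/7 = (1/7)*2146 = 2146/7 ≈ 306.57)
(q + H) + 16744 = (2146/7 - 22893) + 16744 = -158105/7 + 16744 = -40897/7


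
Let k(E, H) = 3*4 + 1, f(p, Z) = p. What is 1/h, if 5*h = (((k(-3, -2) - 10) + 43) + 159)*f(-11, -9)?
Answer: -1/451 ≈ -0.0022173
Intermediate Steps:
k(E, H) = 13 (k(E, H) = 12 + 1 = 13)
h = -451 (h = ((((13 - 10) + 43) + 159)*(-11))/5 = (((3 + 43) + 159)*(-11))/5 = ((46 + 159)*(-11))/5 = (205*(-11))/5 = (⅕)*(-2255) = -451)
1/h = 1/(-451) = -1/451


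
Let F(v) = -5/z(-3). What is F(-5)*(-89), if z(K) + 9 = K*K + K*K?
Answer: 445/9 ≈ 49.444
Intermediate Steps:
z(K) = -9 + 2*K² (z(K) = -9 + (K*K + K*K) = -9 + (K² + K²) = -9 + 2*K²)
F(v) = -5/9 (F(v) = -5/(-9 + 2*(-3)²) = -5/(-9 + 2*9) = -5/(-9 + 18) = -5/9)
F(-5)*(-89) = -5/9*(-89) = 445/9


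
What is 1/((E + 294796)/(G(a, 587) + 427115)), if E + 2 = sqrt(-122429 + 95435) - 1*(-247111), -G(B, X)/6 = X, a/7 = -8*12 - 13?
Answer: 76515721555/97887018673 - 423593*I*sqrt(26994)/293661056019 ≈ 0.78167 - 0.00023699*I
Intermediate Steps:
a = -763 (a = 7*(-8*12 - 13) = 7*(-96 - 13) = 7*(-109) = -763)
G(B, X) = -6*X
E = 247109 + I*sqrt(26994) (E = -2 + (sqrt(-122429 + 95435) - 1*(-247111)) = -2 + (sqrt(-26994) + 247111) = -2 + (I*sqrt(26994) + 247111) = -2 + (247111 + I*sqrt(26994)) = 247109 + I*sqrt(26994) ≈ 2.4711e+5 + 164.3*I)
1/((E + 294796)/(G(a, 587) + 427115)) = 1/(((247109 + I*sqrt(26994)) + 294796)/(-6*587 + 427115)) = 1/((541905 + I*sqrt(26994))/(-3522 + 427115)) = 1/((541905 + I*sqrt(26994))/423593) = 1/((541905 + I*sqrt(26994))*(1/423593)) = 1/(541905/423593 + I*sqrt(26994)/423593)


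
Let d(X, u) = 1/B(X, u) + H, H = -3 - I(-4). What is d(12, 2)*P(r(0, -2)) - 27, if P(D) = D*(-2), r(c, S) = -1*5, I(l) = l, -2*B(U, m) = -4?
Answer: -12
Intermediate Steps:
B(U, m) = 2 (B(U, m) = -½*(-4) = 2)
H = 1 (H = -3 - 1*(-4) = -3 + 4 = 1)
d(X, u) = 3/2 (d(X, u) = 1/2 + 1 = ½ + 1 = 3/2)
r(c, S) = -5
P(D) = -2*D
d(12, 2)*P(r(0, -2)) - 27 = 3*(-2*(-5))/2 - 27 = (3/2)*10 - 27 = 15 - 27 = -12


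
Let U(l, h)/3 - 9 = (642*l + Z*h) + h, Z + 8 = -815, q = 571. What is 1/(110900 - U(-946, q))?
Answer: 1/3340955 ≈ 2.9932e-7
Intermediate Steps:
Z = -823 (Z = -8 - 815 = -823)
U(l, h) = 27 - 2466*h + 1926*l (U(l, h) = 27 + 3*((642*l - 823*h) + h) = 27 + 3*((-823*h + 642*l) + h) = 27 + 3*(-822*h + 642*l) = 27 + (-2466*h + 1926*l) = 27 - 2466*h + 1926*l)
1/(110900 - U(-946, q)) = 1/(110900 - (27 - 2466*571 + 1926*(-946))) = 1/(110900 - (27 - 1408086 - 1821996)) = 1/(110900 - 1*(-3230055)) = 1/(110900 + 3230055) = 1/3340955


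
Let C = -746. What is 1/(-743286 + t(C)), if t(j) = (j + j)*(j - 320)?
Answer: 1/847186 ≈ 1.1804e-6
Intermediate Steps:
t(j) = 2*j*(-320 + j) (t(j) = (2*j)*(-320 + j) = 2*j*(-320 + j))
1/(-743286 + t(C)) = 1/(-743286 + 2*(-746)*(-320 - 746)) = 1/(-743286 + 2*(-746)*(-1066)) = 1/(-743286 + 1590472) = 1/847186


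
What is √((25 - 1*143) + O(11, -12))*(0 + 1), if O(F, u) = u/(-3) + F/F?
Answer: I*√113 ≈ 10.63*I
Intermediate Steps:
O(F, u) = 1 - u/3 (O(F, u) = u*(-⅓) + 1 = -u/3 + 1 = 1 - u/3)
√((25 - 1*143) + O(11, -12))*(0 + 1) = √((25 - 1*143) + (1 - ⅓*(-12)))*(0 + 1) = √((25 - 143) + (1 + 4))*1 = √(-118 + 5)*1 = √(-113)*1 = (I*√113)*1 = I*√113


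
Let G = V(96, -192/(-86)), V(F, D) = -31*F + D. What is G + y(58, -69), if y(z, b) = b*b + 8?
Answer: 77195/43 ≈ 1795.2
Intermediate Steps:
V(F, D) = D - 31*F
y(z, b) = 8 + b² (y(z, b) = b² + 8 = 8 + b²)
G = -127872/43 (G = -192/(-86) - 31*96 = -192*(-1/86) - 2976 = 96/43 - 2976 = -127872/43 ≈ -2973.8)
G + y(58, -69) = -127872/43 + (8 + (-69)²) = -127872/43 + (8 + 4761) = -127872/43 + 4769 = 77195/43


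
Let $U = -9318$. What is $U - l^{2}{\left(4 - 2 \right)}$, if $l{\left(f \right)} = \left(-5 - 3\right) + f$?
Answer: $-9354$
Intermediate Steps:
$l{\left(f \right)} = -8 + f$
$U - l^{2}{\left(4 - 2 \right)} = -9318 - \left(-8 + \left(4 - 2\right)\right)^{2} = -9318 - \left(-8 + 2\right)^{2} = -9318 - \left(-6\right)^{2} = -9318 - 36 = -9354$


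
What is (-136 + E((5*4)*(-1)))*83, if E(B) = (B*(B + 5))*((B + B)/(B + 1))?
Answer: 781528/19 ≈ 41133.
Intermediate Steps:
E(B) = 2*B²*(5 + B)/(1 + B) (E(B) = (B*(5 + B))*((2*B)/(1 + B)) = (B*(5 + B))*(2*B/(1 + B)) = 2*B²*(5 + B)/(1 + B))
(-136 + E((5*4)*(-1)))*83 = (-136 + 2*((5*4)*(-1))²*(5 + (5*4)*(-1))/(1 + (5*4)*(-1)))*83 = (-136 + 2*(20*(-1))²*(5 + 20*(-1))/(1 + 20*(-1)))*83 = (-136 + 2*(-20)²*(5 - 20)/(1 - 20))*83 = (-136 + 2*400*(-15)/(-19))*83 = (-136 + 2*400*(-1/19)*(-15))*83 = (-136 + 12000/19)*83 = (9416/19)*83 = 781528/19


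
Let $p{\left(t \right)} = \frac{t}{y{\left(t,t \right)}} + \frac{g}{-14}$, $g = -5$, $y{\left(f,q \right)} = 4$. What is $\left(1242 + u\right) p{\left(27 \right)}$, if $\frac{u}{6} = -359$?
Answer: $- \frac{45372}{7} \approx -6481.7$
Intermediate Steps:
$u = -2154$ ($u = 6 \left(-359\right) = -2154$)
$p{\left(t \right)} = \frac{5}{14} + \frac{t}{4}$ ($p{\left(t \right)} = \frac{t}{4} - \frac{5}{-14} = t \frac{1}{4} - - \frac{5}{14} = \frac{t}{4} + \frac{5}{14} = \frac{5}{14} + \frac{t}{4}$)
$\left(1242 + u\right) p{\left(27 \right)} = \left(1242 - 2154\right) \left(\frac{5}{14} + \frac{1}{4} \cdot 27\right) = - 912 \left(\frac{5}{14} + \frac{27}{4}\right) = \left(-912\right) \frac{199}{28} = - \frac{45372}{7}$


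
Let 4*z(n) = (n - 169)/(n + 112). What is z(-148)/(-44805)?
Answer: -317/6451920 ≈ -4.9133e-5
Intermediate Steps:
z(n) = (-169 + n)/(4*(112 + n)) (z(n) = ((n - 169)/(n + 112))/4 = ((-169 + n)/(112 + n))/4 = (-169 + n)/(4*(112 + n)))
z(-148)/(-44805) = ((-169 - 148)/(4*(112 - 148)))/(-44805) = ((¼)*(-317)/(-36))*(-1/44805) = ((¼)*(-1/36)*(-317))*(-1/44805) = (317/144)*(-1/44805) = -317/6451920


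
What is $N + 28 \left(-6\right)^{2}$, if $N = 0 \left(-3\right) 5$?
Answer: $1008$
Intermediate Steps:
$N = 0$ ($N = 0 \cdot 5 = 0$)
$N + 28 \left(-6\right)^{2} = 0 + 28 \left(-6\right)^{2} = 0 + 28 \cdot 36 = 0 + 1008 = 1008$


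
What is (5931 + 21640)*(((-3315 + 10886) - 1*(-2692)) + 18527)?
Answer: 793769090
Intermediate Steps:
(5931 + 21640)*(((-3315 + 10886) - 1*(-2692)) + 18527) = 27571*((7571 + 2692) + 18527) = 27571*(10263 + 18527) = 27571*28790 = 793769090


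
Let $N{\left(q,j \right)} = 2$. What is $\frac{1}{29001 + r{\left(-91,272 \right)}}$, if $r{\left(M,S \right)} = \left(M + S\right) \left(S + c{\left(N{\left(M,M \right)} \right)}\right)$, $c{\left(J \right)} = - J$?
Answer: $\frac{1}{77871} \approx 1.2842 \cdot 10^{-5}$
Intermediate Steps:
$r{\left(M,S \right)} = \left(-2 + S\right) \left(M + S\right)$ ($r{\left(M,S \right)} = \left(M + S\right) \left(S - 2\right) = \left(M + S\right) \left(-2 + S\right) = \left(-2 + S\right) \left(M + S\right)$)
$\frac{1}{29001 + r{\left(-91,272 \right)}} = \frac{1}{29001 - \left(25114 - 73984\right)} = \frac{1}{29001 + \left(73984 + 182 - 544 - 24752\right)} = \frac{1}{29001 + 48870} = \frac{1}{77871}$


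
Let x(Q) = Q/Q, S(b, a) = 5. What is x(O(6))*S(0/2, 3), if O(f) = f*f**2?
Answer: 5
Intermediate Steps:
O(f) = f**3
x(Q) = 1
x(O(6))*S(0/2, 3) = 1*5 = 5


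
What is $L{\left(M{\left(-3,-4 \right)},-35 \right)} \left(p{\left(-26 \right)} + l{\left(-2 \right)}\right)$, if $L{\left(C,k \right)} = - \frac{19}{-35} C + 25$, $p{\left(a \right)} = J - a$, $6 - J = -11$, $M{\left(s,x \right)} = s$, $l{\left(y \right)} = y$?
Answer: $\frac{33538}{35} \approx 958.23$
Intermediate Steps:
$J = 17$ ($J = 6 - -11 = 6 + 11 = 17$)
$p{\left(a \right)} = 17 - a$
$L{\left(C,k \right)} = 25 + \frac{19 C}{35}$ ($L{\left(C,k \right)} = \left(-19\right) \left(- \frac{1}{35}\right) C + 25 = \frac{19 C}{35} + 25 = 25 + \frac{19 C}{35}$)
$L{\left(M{\left(-3,-4 \right)},-35 \right)} \left(p{\left(-26 \right)} + l{\left(-2 \right)}\right) = \left(25 + \frac{19}{35} \left(-3\right)\right) \left(\left(17 - -26\right) - 2\right) = \left(25 - \frac{57}{35}\right) \left(\left(17 + 26\right) - 2\right) = \frac{818 \left(43 - 2\right)}{35} = \frac{818}{35} \cdot 41 = \frac{33538}{35}$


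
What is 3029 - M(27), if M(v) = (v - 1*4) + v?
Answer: 2979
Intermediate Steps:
M(v) = -4 + 2*v (M(v) = (v - 4) + v = (-4 + v) + v = -4 + 2*v)
3029 - M(27) = 3029 - (-4 + 2*27) = 3029 - (-4 + 54) = 3029 - 1*50 = 3029 - 50 = 2979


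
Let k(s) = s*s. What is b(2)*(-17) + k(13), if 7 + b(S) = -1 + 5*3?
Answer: 50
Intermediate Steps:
b(S) = 7 (b(S) = -7 + (-1 + 5*3) = -7 + (-1 + 15) = -7 + 14 = 7)
k(s) = s**2
b(2)*(-17) + k(13) = 7*(-17) + 13**2 = -119 + 169 = 50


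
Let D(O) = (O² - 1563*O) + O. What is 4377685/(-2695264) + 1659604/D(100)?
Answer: -49164312139/3788919200 ≈ -12.976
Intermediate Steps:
D(O) = O² - 1562*O
4377685/(-2695264) + 1659604/D(100) = 4377685/(-2695264) + 1659604/((100*(-1562 + 100))) = 4377685*(-1/2695264) + 1659604/((100*(-1462))) = -336745/207328 + 1659604/(-146200) = -336745/207328 + 1659604*(-1/146200) = -336745/207328 - 414901/36550 = -49164312139/3788919200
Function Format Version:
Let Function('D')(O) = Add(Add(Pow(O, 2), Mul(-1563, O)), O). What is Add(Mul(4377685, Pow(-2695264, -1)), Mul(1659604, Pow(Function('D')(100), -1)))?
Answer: Rational(-49164312139, 3788919200) ≈ -12.976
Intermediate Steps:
Function('D')(O) = Add(Pow(O, 2), Mul(-1562, O))
Add(Mul(4377685, Pow(-2695264, -1)), Mul(1659604, Pow(Function('D')(100), -1))) = Add(Mul(4377685, Pow(-2695264, -1)), Mul(1659604, Pow(Mul(100, Add(-1562, 100)), -1))) = Add(Mul(4377685, Rational(-1, 2695264)), Mul(1659604, Pow(Mul(100, -1462), -1))) = Add(Rational(-336745, 207328), Mul(1659604, Pow(-146200, -1))) = Add(Rational(-336745, 207328), Mul(1659604, Rational(-1, 146200))) = Add(Rational(-336745, 207328), Rational(-414901, 36550)) = Rational(-49164312139, 3788919200)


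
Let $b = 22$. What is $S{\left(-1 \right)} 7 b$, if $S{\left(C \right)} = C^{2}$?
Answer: $154$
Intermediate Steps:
$S{\left(-1 \right)} 7 b = \left(-1\right)^{2} \cdot 7 \cdot 22 = 1 \cdot 7 \cdot 22 = 7 \cdot 22 = 154$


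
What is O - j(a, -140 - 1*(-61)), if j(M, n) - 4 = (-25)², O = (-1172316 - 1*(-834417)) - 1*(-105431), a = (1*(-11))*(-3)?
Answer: -233097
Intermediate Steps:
a = 33 (a = -11*(-3) = 33)
O = -232468 (O = (-1172316 + 834417) + 105431 = -337899 + 105431 = -232468)
j(M, n) = 629 (j(M, n) = 4 + (-25)² = 4 + 625 = 629)
O - j(a, -140 - 1*(-61)) = -232468 - 1*629 = -232468 - 629 = -233097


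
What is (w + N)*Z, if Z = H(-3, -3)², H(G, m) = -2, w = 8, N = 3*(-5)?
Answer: -28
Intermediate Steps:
N = -15
Z = 4 (Z = (-2)² = 4)
(w + N)*Z = (8 - 15)*4 = -7*4 = -28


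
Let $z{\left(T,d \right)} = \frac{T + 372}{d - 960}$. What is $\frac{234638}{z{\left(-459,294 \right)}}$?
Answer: $\frac{52089636}{29} \approx 1.7962 \cdot 10^{6}$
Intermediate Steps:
$z{\left(T,d \right)} = \frac{372 + T}{-960 + d}$
$\frac{234638}{z{\left(-459,294 \right)}} = \frac{234638}{\frac{1}{-960 + 294} \left(372 - 459\right)} = \frac{234638}{\frac{1}{-666} \left(-87\right)} = \frac{234638}{\left(- \frac{1}{666}\right) \left(-87\right)} = \frac{234638}{\frac{29}{222}} = 234638 \cdot \frac{222}{29} = \frac{52089636}{29}$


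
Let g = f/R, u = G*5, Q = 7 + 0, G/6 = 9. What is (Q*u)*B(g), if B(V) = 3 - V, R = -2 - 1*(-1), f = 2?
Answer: 9450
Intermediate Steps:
G = 54 (G = 6*9 = 54)
R = -1 (R = -2 + 1 = -1)
Q = 7
u = 270 (u = 54*5 = 270)
g = -2 (g = 2/(-1) = 2*(-1) = -2)
(Q*u)*B(g) = (7*270)*(3 - 1*(-2)) = 1890*(3 + 2) = 1890*5 = 9450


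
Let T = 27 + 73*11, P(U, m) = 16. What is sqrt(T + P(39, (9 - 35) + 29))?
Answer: 3*sqrt(94) ≈ 29.086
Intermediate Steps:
T = 830 (T = 27 + 803 = 830)
sqrt(T + P(39, (9 - 35) + 29)) = sqrt(830 + 16) = sqrt(846) = 3*sqrt(94)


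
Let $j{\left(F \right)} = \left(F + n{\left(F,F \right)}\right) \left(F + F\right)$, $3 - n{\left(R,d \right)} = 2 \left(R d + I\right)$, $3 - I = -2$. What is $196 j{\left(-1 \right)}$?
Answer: $3920$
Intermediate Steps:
$I = 5$ ($I = 3 - -2 = 3 + 2 = 5$)
$n{\left(R,d \right)} = -7 - 2 R d$ ($n{\left(R,d \right)} = 3 - 2 \left(R d + 5\right) = 3 - 2 \left(5 + R d\right) = 3 - \left(10 + 2 R d\right) = -7 - 2 R d$)
$j{\left(F \right)} = 2 F \left(-7 + F - 2 F^{2}\right)$ ($j{\left(F \right)} = \left(F - \left(7 + 2 F F\right)\right) \left(F + F\right) = \left(F - \left(7 + 2 F^{2}\right)\right) 2 F = \left(-7 + F - 2 F^{2}\right) 2 F = 2 F \left(-7 + F - 2 F^{2}\right)$)
$196 j{\left(-1 \right)} = 196 \cdot 2 \left(-1\right) \left(-7 - 1 - 2 \left(-1\right)^{2}\right) = 196 \cdot 2 \left(-1\right) \left(-7 - 1 - 2\right) = 196 \cdot 2 \left(-1\right) \left(-10\right) = 196 \cdot 20 = 3920$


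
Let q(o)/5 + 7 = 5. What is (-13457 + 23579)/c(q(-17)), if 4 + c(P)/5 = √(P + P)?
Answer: -3374/15 - 1687*I*√5/15 ≈ -224.93 - 251.48*I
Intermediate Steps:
q(o) = -10 (q(o) = -35 + 5*5 = -35 + 25 = -10)
c(P) = -20 + 5*√2*√P (c(P) = -20 + 5*√(P + P) = -20 + 5*√(2*P) = -20 + 5*(√2*√P) = -20 + 5*√2*√P)
(-13457 + 23579)/c(q(-17)) = (-13457 + 23579)/(-20 + 5*√2*√(-10)) = 10122/(-20 + 5*√2*(I*√10)) = 10122/(-20 + 10*I*√5)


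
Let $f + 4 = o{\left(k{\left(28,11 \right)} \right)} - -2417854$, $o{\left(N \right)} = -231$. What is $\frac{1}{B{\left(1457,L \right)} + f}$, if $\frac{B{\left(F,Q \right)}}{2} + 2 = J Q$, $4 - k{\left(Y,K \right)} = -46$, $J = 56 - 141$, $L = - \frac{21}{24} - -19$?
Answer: $\frac{4}{9658135} \approx 4.1416 \cdot 10^{-7}$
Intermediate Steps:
$L = \frac{145}{8}$ ($L = \left(-21\right) \frac{1}{24} + 19 = - \frac{7}{8} + 19 = \frac{145}{8} \approx 18.125$)
$J = -85$ ($J = 56 - 141 = -85$)
$k{\left(Y,K \right)} = 50$ ($k{\left(Y,K \right)} = 4 - -46 = 4 + 46 = 50$)
$B{\left(F,Q \right)} = -4 - 170 Q$ ($B{\left(F,Q \right)} = -4 + 2 \left(- 85 Q\right) = -4 - 170 Q$)
$f = 2417619$ ($f = -4 - -2417623 = -4 + \left(-231 + 2417854\right) = -4 + 2417623 = 2417619$)
$\frac{1}{B{\left(1457,L \right)} + f} = \frac{1}{\left(-4 - \frac{12325}{4}\right) + 2417619} = \frac{1}{- \frac{12341}{4} + 2417619} = \frac{1}{\frac{9658135}{4}} = \frac{4}{9658135}$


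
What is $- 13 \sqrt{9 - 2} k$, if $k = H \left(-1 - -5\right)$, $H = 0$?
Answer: $0$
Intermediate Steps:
$k = 0$ ($k = 0 \left(-1 - -5\right) = 0 \left(-1 + 5\right) = 0 \cdot 4 = 0$)
$- 13 \sqrt{9 - 2} k = - 13 \sqrt{9 - 2} \cdot 0 = - 13 \sqrt{7} \cdot 0 = 0$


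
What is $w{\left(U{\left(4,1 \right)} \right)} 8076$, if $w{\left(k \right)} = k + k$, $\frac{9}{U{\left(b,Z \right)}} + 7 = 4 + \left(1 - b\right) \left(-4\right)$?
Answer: $16152$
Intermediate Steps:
$U{\left(b,Z \right)} = \frac{9}{-7 + 4 b}$ ($U{\left(b,Z \right)} = \frac{9}{-7 + \left(4 + \left(1 - b\right) \left(-4\right)\right)} = \frac{9}{-7 + \left(4 + \left(-4 + 4 b\right)\right)} = \frac{9}{-7 + 4 b}$)
$w{\left(k \right)} = 2 k$
$w{\left(U{\left(4,1 \right)} \right)} 8076 = 2 \frac{9}{-7 + 4 \cdot 4} \cdot 8076 = 2 \frac{9}{-7 + 16} \cdot 8076 = 2 \cdot \frac{9}{9} \cdot 8076 = 2 \cdot 9 \cdot \frac{1}{9} \cdot 8076 = 2 \cdot 1 \cdot 8076 = 2 \cdot 8076 = 16152$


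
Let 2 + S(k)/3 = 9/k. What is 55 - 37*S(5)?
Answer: 386/5 ≈ 77.200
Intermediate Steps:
S(k) = -6 + 27/k (S(k) = -6 + 3*(9/k) = -6 + 27/k)
55 - 37*S(5) = 55 - 37*(-6 + 27/5) = 55 - 37*(-⅗) = 55 + 111/5 = 386/5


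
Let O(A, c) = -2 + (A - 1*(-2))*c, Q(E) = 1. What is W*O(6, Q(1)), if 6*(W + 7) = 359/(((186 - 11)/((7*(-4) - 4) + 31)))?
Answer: -7709/175 ≈ -44.051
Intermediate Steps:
O(A, c) = -2 + c*(2 + A) (O(A, c) = -2 + (A + 2)*c = -2 + (2 + A)*c = -2 + c*(2 + A))
W = -7709/1050 (W = -7 + (359/(((186 - 11)/((7*(-4) - 4) + 31))))/6 = -7 + (359/((175/((-28 - 4) + 31))))/6 = -7 + (359/((175/(-32 + 31))))/6 = -7 + (359/((175/(-1))))/6 = -7 + (359/((175*(-1))))/6 = -7 + (359/(-175))/6 = -7 + (359*(-1/175))/6 = -7 + (⅙)*(-359/175) = -7 - 359/1050 = -7709/1050 ≈ -7.3419)
W*O(6, Q(1)) = -7709*(-2 + 2*1 + 6*1)/1050 = -7709*(-2 + 2 + 6)/1050 = -7709/1050*6 = -7709/175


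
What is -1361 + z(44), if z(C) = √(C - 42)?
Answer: -1361 + √2 ≈ -1359.6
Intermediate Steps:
z(C) = √(-42 + C)
-1361 + z(44) = -1361 + √(-42 + 44) = -1361 + √2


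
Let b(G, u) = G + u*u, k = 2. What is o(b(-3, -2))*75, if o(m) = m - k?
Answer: -75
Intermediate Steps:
b(G, u) = G + u²
o(m) = -2 + m (o(m) = m - 1*2 = m - 2 = -2 + m)
o(b(-3, -2))*75 = (-2 + (-3 + (-2)²))*75 = (-2 + (-3 + 4))*75 = (-2 + 1)*75 = -1*75 = -75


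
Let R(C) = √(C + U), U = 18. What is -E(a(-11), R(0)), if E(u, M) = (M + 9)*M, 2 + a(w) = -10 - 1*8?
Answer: -18 - 27*√2 ≈ -56.184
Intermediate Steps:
a(w) = -20 (a(w) = -2 + (-10 - 1*8) = -2 + (-10 - 8) = -2 - 18 = -20)
R(C) = √(18 + C) (R(C) = √(C + 18) = √(18 + C))
E(u, M) = M*(9 + M) (E(u, M) = (9 + M)*M = M*(9 + M))
-E(a(-11), R(0)) = -√(18 + 0)*(9 + √(18 + 0)) = -√18*(9 + √18) = -3*√2*(9 + 3*√2)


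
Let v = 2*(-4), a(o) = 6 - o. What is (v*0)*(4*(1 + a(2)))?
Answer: 0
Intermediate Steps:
v = -8
(v*0)*(4*(1 + a(2))) = (-8*0)*(4*(1 + (6 - 1*2))) = 0*(4*(1 + (6 - 2))) = 0*(4*(1 + 4)) = 0*(4*5) = 0*20 = 0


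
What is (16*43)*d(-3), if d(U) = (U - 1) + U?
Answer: -4816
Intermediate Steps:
d(U) = -1 + 2*U (d(U) = (-1 + U) + U = -1 + 2*U)
(16*43)*d(-3) = (16*43)*(-1 + 2*(-3)) = 688*(-1 - 6) = 688*(-7) = -4816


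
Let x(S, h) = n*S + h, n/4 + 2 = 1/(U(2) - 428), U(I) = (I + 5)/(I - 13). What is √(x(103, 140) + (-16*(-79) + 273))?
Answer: 7*√386568705/4715 ≈ 29.190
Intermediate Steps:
U(I) = (5 + I)/(-13 + I)
n = -37764/4715 (n = -8 + 4/((5 + 2)/(-13 + 2) - 428) = -8 + 4/(7/(-11) - 428) = -8 + 4/(-1/11*7 - 428) = -8 + 4/(-7/11 - 428) = -8 + 4/(-4715/11) = -8 + 4*(-11/4715) = -8 - 44/4715 = -37764/4715 ≈ -8.0093)
x(S, h) = h - 37764*S/4715 (x(S, h) = -37764*S/4715 + h = h - 37764*S/4715)
√(x(103, 140) + (-16*(-79) + 273)) = √((140 - 37764/4715*103) + (-16*(-79) + 273)) = √((140 - 3889692/4715) + (1264 + 273)) = √(-3229592/4715 + 1537) = √(4017363/4715) = 7*√386568705/4715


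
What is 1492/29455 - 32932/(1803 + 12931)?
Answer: -474014466/216994985 ≈ -2.1844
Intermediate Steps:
1492/29455 - 32932/(1803 + 12931) = 1492*(1/29455) - 32932/14734 = 1492/29455 - 32932*1/14734 = 1492/29455 - 16466/7367 = -474014466/216994985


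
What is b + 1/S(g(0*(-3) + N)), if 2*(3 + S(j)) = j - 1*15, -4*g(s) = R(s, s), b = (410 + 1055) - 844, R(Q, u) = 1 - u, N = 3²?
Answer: 11797/19 ≈ 620.89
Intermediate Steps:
N = 9
b = 621 (b = 1465 - 844 = 621)
g(s) = -¼ + s/4 (g(s) = -(1 - s)/4 = -¼ + s/4)
S(j) = -21/2 + j/2 (S(j) = -3 + (j - 1*15)/2 = -3 + (j - 15)/2 = -3 + (-15 + j)/2 = -3 + (-15/2 + j/2) = -21/2 + j/2)
b + 1/S(g(0*(-3) + N)) = 621 + 1/(-21/2 + (-¼ + (0*(-3) + 9)/4)/2) = 621 + 1/(-21/2 + (-¼ + (0 + 9)/4)/2) = 621 + 1/(-21/2 + (-¼ + (¼)*9)/2) = 621 + 1/(-21/2 + (-¼ + 9/4)/2) = 621 + 1/(-21/2 + (½)*2) = 621 + 1/(-21/2 + 1) = 621 + 1/(-19/2) = 621 - 2/19 = 11797/19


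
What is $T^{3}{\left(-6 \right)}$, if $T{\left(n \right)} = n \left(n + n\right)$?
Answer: $373248$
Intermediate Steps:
$T{\left(n \right)} = 2 n^{2}$ ($T{\left(n \right)} = n 2 n = 2 n^{2}$)
$T^{3}{\left(-6 \right)} = \left(2 \left(-6\right)^{2}\right)^{3} = \left(2 \cdot 36\right)^{3} = 72^{3} = 373248$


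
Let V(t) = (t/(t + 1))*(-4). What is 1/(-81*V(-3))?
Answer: 1/486 ≈ 0.0020576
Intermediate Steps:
V(t) = -4*t/(1 + t) (V(t) = (t/(1 + t))*(-4) = -4*t/(1 + t))
1/(-81*V(-3)) = 1/(-(-324)*(-3)/(1 - 3)) = 1/(-(-324)*(-3)/(-2)) = 1/(-(-324)*(-3)*(-1)/2) = 1/(-81*(-6)) = 1/486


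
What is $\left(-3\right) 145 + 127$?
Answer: $-308$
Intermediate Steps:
$\left(-3\right) 145 + 127 = -435 + 127 = -308$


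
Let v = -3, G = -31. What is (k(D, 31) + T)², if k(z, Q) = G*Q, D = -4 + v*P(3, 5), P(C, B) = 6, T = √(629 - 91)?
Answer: (961 - √538)² ≈ 8.7948e+5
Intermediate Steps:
T = √538 ≈ 23.195
D = -22 (D = -4 - 3*6 = -4 - 18 = -22)
k(z, Q) = -31*Q
(k(D, 31) + T)² = (-31*31 + √538)² = (-961 + √538)²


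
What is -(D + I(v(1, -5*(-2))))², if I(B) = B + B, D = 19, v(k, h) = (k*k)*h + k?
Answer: -1681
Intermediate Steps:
v(k, h) = k + h*k² (v(k, h) = k²*h + k = h*k² + k = k + h*k²)
I(B) = 2*B
-(D + I(v(1, -5*(-2))))² = -(19 + 2*(1*(1 - 5*(-2)*1)))² = -(19 + 2*(1*(1 + 10*1)))² = -(19 + 2*(1*(1 + 10)))² = -(19 + 2*(1*11))² = -(19 + 2*11)² = -(19 + 22)² = -1*41² = -1*1681 = -1681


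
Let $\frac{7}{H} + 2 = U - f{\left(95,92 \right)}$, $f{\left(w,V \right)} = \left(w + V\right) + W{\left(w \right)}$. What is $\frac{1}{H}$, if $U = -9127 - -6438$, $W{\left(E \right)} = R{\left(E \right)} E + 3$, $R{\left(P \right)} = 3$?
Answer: $- \frac{3166}{7} \approx -452.29$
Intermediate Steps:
$W{\left(E \right)} = 3 + 3 E$ ($W{\left(E \right)} = 3 E + 3 = 3 + 3 E$)
$U = -2689$ ($U = -9127 + 6438 = -2689$)
$f{\left(w,V \right)} = 3 + V + 4 w$ ($f{\left(w,V \right)} = \left(w + V\right) + \left(3 + 3 w\right) = \left(V + w\right) + \left(3 + 3 w\right) = 3 + V + 4 w$)
$H = - \frac{7}{3166}$ ($H = \frac{7}{-2 - \left(2784 + 380\right)} = \frac{7}{-2 - 3164} = \frac{7}{-3166} = 7 \left(- \frac{1}{3166}\right) = - \frac{7}{3166} \approx -0.002211$)
$\frac{1}{H} = \frac{1}{- \frac{7}{3166}} = - \frac{3166}{7}$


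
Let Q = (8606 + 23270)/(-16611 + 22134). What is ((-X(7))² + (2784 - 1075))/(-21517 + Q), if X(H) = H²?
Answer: -4539906/23761303 ≈ -0.19106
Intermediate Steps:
Q = 31876/5523 ≈ 5.7715
((-X(7))² + (2784 - 1075))/(-21517 + Q) = ((-1*7²)² + (2784 - 1075))/(-21517 + 31876/5523) = ((-1*49)² + 1709)/(-118806515/5523) = ((-49)² + 1709)*(-5523/118806515) = (2401 + 1709)*(-5523/118806515) = 4110*(-5523/118806515) = -4539906/23761303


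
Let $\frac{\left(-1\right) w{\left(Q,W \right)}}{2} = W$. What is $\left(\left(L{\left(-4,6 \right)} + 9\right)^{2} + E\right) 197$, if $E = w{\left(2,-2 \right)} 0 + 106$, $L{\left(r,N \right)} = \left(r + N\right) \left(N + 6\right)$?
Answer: $235415$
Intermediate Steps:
$L{\left(r,N \right)} = \left(6 + N\right) \left(N + r\right)$ ($L{\left(r,N \right)} = \left(N + r\right) \left(6 + N\right) = \left(6 + N\right) \left(N + r\right)$)
$w{\left(Q,W \right)} = - 2 W$
$E = 106$ ($E = \left(-2\right) \left(-2\right) 0 + 106 = 4 \cdot 0 + 106 = 0 + 106 = 106$)
$\left(\left(L{\left(-4,6 \right)} + 9\right)^{2} + E\right) 197 = \left(\left(\left(6^{2} + 6 \cdot 6 + 6 \left(-4\right) + 6 \left(-4\right)\right) + 9\right)^{2} + 106\right) 197 = \left(\left(\left(36 + 36 - 24 - 24\right) + 9\right)^{2} + 106\right) 197 = \left(\left(24 + 9\right)^{2} + 106\right) 197 = \left(33^{2} + 106\right) 197 = \left(1089 + 106\right) 197 = 1195 \cdot 197 = 235415$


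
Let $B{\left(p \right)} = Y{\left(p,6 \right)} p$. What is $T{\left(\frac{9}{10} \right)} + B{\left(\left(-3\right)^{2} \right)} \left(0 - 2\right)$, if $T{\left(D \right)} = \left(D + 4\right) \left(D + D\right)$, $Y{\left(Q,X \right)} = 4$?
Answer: $- \frac{3159}{50} \approx -63.18$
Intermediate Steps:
$T{\left(D \right)} = 2 D \left(4 + D\right)$ ($T{\left(D \right)} = \left(4 + D\right) 2 D = 2 D \left(4 + D\right)$)
$B{\left(p \right)} = 4 p$
$T{\left(\frac{9}{10} \right)} + B{\left(\left(-3\right)^{2} \right)} \left(0 - 2\right) = 2 \cdot \frac{9}{10} \left(4 + \frac{9}{10}\right) + 4 \left(-3\right)^{2} \left(0 - 2\right) = 2 \cdot 9 \cdot \frac{1}{10} \left(4 + 9 \cdot \frac{1}{10}\right) + 4 \cdot 9 \left(-2\right) = 2 \cdot \frac{9}{10} \left(4 + \frac{9}{10}\right) + 36 \left(-2\right) = 2 \cdot \frac{9}{10} \cdot \frac{49}{10} - 72 = \frac{441}{50} - 72 = - \frac{3159}{50}$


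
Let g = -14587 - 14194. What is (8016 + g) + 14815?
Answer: -5950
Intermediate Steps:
g = -28781
(8016 + g) + 14815 = (8016 - 28781) + 14815 = -20765 + 14815 = -5950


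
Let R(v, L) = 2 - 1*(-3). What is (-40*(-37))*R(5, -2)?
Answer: 7400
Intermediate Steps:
R(v, L) = 5 (R(v, L) = 2 + 3 = 5)
(-40*(-37))*R(5, -2) = -40*(-37)*5 = 1480*5 = 7400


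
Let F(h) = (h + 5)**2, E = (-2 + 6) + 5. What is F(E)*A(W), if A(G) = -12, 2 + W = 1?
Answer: -2352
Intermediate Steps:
E = 9 (E = 4 + 5 = 9)
W = -1 (W = -2 + 1 = -1)
F(h) = (5 + h)**2
F(E)*A(W) = (5 + 9)**2*(-12) = 14**2*(-12) = 196*(-12) = -2352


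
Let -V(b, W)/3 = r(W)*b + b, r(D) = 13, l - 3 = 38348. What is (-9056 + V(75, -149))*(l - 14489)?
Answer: -291259572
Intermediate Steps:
l = 38351 (l = 3 + 38348 = 38351)
V(b, W) = -42*b (V(b, W) = -3*(13*b + b) = -42*b)
(-9056 + V(75, -149))*(l - 14489) = (-9056 - 42*75)*(38351 - 14489) = (-9056 - 3150)*23862 = -12206*23862 = -291259572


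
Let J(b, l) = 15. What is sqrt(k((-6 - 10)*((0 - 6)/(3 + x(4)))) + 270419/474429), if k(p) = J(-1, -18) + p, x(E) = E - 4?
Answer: sqrt(10707189789678)/474429 ≈ 6.8971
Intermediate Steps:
x(E) = -4 + E
k(p) = 15 + p
sqrt(k((-6 - 10)*((0 - 6)/(3 + x(4)))) + 270419/474429) = sqrt((15 + (-6 - 10)*((0 - 6)/(3 + (-4 + 4)))) + 270419/474429) = sqrt((15 - (-96)/(3 + 0)) + 270419*(1/474429)) = sqrt((15 - (-96)/3) + 270419/474429) = sqrt((15 - 16*(-2)) + 270419/474429) = sqrt((15 + 32) + 270419/474429) = sqrt(47 + 270419/474429) = sqrt(22568582/474429) = sqrt(10707189789678)/474429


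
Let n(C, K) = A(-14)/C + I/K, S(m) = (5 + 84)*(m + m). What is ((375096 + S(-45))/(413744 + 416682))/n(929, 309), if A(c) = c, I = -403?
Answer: -52688037123/157246560869 ≈ -0.33507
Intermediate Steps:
S(m) = 178*m (S(m) = 89*(2*m) = 178*m)
n(C, K) = -403/K - 14/C (n(C, K) = -14/C - 403/K = -403/K - 14/C)
((375096 + S(-45))/(413744 + 416682))/n(929, 309) = ((375096 + 178*(-45))/(413744 + 416682))/(-403/309 - 14/929) = ((375096 - 8010)/830426)/(-403*1/309 - 14*1/929) = (367086*(1/830426))/(-403/309 - 14/929) = 183543/(415213*(-378713/287061)) = (183543/415213)*(-287061/378713) = -52688037123/157246560869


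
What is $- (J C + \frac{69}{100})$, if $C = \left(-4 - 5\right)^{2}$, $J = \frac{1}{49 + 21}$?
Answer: $- \frac{1293}{700} \approx -1.8471$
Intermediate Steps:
$J = \frac{1}{70} \approx 0.014286$
$C = 81$ ($C = \left(-9\right)^{2} = 81$)
$- (J C + \frac{69}{100}) = - (\frac{1}{70} \cdot 81 + \frac{69}{100}) = - (\frac{81}{70} + 69 \cdot \frac{1}{100}) = - (\frac{81}{70} + \frac{69}{100}) = \left(-1\right) \frac{1293}{700} = - \frac{1293}{700}$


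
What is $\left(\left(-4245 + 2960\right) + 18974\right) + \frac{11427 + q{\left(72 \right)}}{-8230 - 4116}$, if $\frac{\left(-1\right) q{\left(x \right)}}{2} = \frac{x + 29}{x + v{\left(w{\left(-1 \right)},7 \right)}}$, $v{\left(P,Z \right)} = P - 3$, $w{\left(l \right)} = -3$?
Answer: $\frac{3603220006}{203709} \approx 17688.0$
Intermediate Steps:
$v{\left(P,Z \right)} = -3 + P$ ($v{\left(P,Z \right)} = P - 3 = -3 + P$)
$q{\left(x \right)} = - \frac{2 \left(29 + x\right)}{-6 + x}$ ($q{\left(x \right)} = - 2 \frac{x + 29}{x - 6} = - 2 \frac{29 + x}{x - 6} = - 2 \frac{29 + x}{-6 + x} = - \frac{2 \left(29 + x\right)}{-6 + x}$)
$\left(\left(-4245 + 2960\right) + 18974\right) + \frac{11427 + q{\left(72 \right)}}{-8230 - 4116} = \left(\left(-4245 + 2960\right) + 18974\right) + \frac{11427 + \frac{2 \left(-29 - 72\right)}{-6 + 72}}{-8230 - 4116} = \left(-1285 + 18974\right) + \frac{11427 + \frac{2 \left(-29 - 72\right)}{66}}{-12346} = 17689 + \left(11427 + 2 \cdot \frac{1}{66} \left(-101\right)\right) \left(- \frac{1}{12346}\right) = 17689 + \left(11427 - \frac{101}{33}\right) \left(- \frac{1}{12346}\right) = 17689 + \frac{376990}{33} \left(- \frac{1}{12346}\right) = 17689 - \frac{188495}{203709} = \frac{3603220006}{203709}$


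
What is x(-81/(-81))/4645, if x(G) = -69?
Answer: -69/4645 ≈ -0.014855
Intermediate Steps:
x(-81/(-81))/4645 = -69/4645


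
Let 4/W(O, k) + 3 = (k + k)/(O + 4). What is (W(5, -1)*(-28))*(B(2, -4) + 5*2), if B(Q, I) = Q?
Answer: 12096/29 ≈ 417.10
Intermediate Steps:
W(O, k) = 4/(-3 + 2*k/(4 + O)) (W(O, k) = 4/(-3 + (k + k)/(O + 4)) = 4/(-3 + (2*k)/(4 + O)) = 4/(-3 + 2*k/(4 + O)))
(W(5, -1)*(-28))*(B(2, -4) + 5*2) = ((4*(4 + 5)/(-12 - 3*5 + 2*(-1)))*(-28))*(2 + 5*2) = ((4*9/(-12 - 15 - 2))*(-28))*(2 + 10) = ((4*9/(-29))*(-28))*12 = ((4*(-1/29)*9)*(-28))*12 = -36/29*(-28)*12 = (1008/29)*12 = 12096/29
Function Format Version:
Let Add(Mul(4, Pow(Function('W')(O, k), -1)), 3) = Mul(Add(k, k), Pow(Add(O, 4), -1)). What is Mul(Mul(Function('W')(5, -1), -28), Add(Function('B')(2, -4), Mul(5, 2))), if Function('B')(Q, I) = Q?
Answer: Rational(12096, 29) ≈ 417.10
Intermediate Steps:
Function('W')(O, k) = Mul(4, Pow(Add(-3, Mul(2, k, Pow(Add(4, O), -1))), -1)) (Function('W')(O, k) = Mul(4, Pow(Add(-3, Mul(Add(k, k), Pow(Add(O, 4), -1))), -1)) = Mul(4, Pow(Add(-3, Mul(Mul(2, k), Pow(Add(4, O), -1))), -1)) = Mul(4, Pow(Add(-3, Mul(2, k, Pow(Add(4, O), -1))), -1)))
Mul(Mul(Function('W')(5, -1), -28), Add(Function('B')(2, -4), Mul(5, 2))) = Mul(Mul(Mul(4, Pow(Add(-12, Mul(-3, 5), Mul(2, -1)), -1), Add(4, 5)), -28), Add(2, Mul(5, 2))) = Mul(Mul(Mul(4, Pow(Add(-12, -15, -2), -1), 9), -28), Add(2, 10)) = Mul(Mul(Mul(4, Pow(-29, -1), 9), -28), 12) = Mul(Mul(Mul(4, Rational(-1, 29), 9), -28), 12) = Mul(Mul(Rational(-36, 29), -28), 12) = Mul(Rational(1008, 29), 12) = Rational(12096, 29)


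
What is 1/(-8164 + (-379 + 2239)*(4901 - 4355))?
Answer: 1/1007396 ≈ 9.9266e-7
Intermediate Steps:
1/(-8164 + (-379 + 2239)*(4901 - 4355)) = 1/(-8164 + 1860*546) = 1/(-8164 + 1015560) = 1/1007396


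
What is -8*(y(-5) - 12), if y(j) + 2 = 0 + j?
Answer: 152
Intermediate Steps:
y(j) = -2 + j (y(j) = -2 + (0 + j) = -2 + j)
-8*(y(-5) - 12) = -8*((-2 - 5) - 12) = -8*(-7 - 12) = -8*(-19) = 152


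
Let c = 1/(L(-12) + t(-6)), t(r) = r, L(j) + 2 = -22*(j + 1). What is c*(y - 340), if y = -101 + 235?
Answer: -103/117 ≈ -0.88034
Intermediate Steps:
L(j) = -24 - 22*j (L(j) = -2 - 22*(j + 1) = -2 - 22*(1 + j) = -2 + (-22 - 22*j) = -24 - 22*j)
c = 1/234 (c = 1/((-24 - 22*(-12)) - 6) = 1/((-24 + 264) - 6) = 1/(240 - 6) = 1/234 ≈ 0.0042735)
y = 134
c*(y - 340) = (134 - 340)/234 = (1/234)*(-206) = -103/117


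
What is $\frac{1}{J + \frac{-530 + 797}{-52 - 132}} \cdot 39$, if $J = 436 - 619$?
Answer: $- \frac{2392}{11313} \approx -0.21144$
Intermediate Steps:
$J = -183$ ($J = 436 - 619 = -183$)
$\frac{1}{J + \frac{-530 + 797}{-52 - 132}} \cdot 39 = \frac{1}{-183 + \frac{-530 + 797}{-52 - 132}} \cdot 39 = \frac{1}{-183 + \frac{267}{-184}} \cdot 39 = \frac{1}{-183 + 267 \left(- \frac{1}{184}\right)} 39 = \frac{1}{-183 - \frac{267}{184}} \cdot 39 = \frac{1}{- \frac{33939}{184}} \cdot 39 = \left(- \frac{184}{33939}\right) 39 = - \frac{2392}{11313}$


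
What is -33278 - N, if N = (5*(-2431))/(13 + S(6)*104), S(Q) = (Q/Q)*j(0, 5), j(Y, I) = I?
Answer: -1363463/41 ≈ -33255.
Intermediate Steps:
S(Q) = 5 (S(Q) = (Q/Q)*5 = 1*5 = 5)
N = -935/41 (N = (5*(-2431))/(13 + 5*104) = -12155/(13 + 520) = -12155/533 = -12155*1/533 = -935/41 ≈ -22.805)
-33278 - N = -33278 - 1*(-935/41) = -33278 + 935/41 = -1363463/41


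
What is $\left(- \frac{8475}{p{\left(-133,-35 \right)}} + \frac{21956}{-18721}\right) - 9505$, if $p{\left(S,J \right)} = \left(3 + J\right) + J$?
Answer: $- \frac{11764998612}{1254307} \approx -9379.7$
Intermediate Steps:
$p{\left(S,J \right)} = 3 + 2 J$
$\left(- \frac{8475}{p{\left(-133,-35 \right)}} + \frac{21956}{-18721}\right) - 9505 = \left(- \frac{8475}{3 + 2 \left(-35\right)} + \frac{21956}{-18721}\right) - 9505 = \left(- \frac{8475}{3 - 70} + 21956 \left(- \frac{1}{18721}\right)\right) - 9505 = \left(- \frac{8475}{-67} - \frac{21956}{18721}\right) - 9505 = \left(\left(-8475\right) \left(- \frac{1}{67}\right) - \frac{21956}{18721}\right) - 9505 = \left(\frac{8475}{67} - \frac{21956}{18721}\right) - 9505 = \frac{157189423}{1254307} - 9505 = - \frac{11764998612}{1254307}$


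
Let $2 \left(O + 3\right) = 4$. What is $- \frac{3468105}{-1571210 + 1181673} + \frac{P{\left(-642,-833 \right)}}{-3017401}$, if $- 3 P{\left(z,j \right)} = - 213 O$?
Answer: $\frac{10464691152232}{1175389333337} \approx 8.9032$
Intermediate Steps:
$O = -1$ ($O = -3 + \frac{1}{2} \cdot 4 = -3 + 2 = -1$)
$P{\left(z,j \right)} = -71$ ($P{\left(z,j \right)} = - \frac{\left(-213\right) \left(-1\right)}{3} = \left(- \frac{1}{3}\right) 213 = -71$)
$- \frac{3468105}{-1571210 + 1181673} + \frac{P{\left(-642,-833 \right)}}{-3017401} = - \frac{3468105}{-1571210 + 1181673} - \frac{71}{-3017401} = - \frac{3468105}{-389537} - - \frac{71}{3017401} = \left(-3468105\right) \left(- \frac{1}{389537}\right) + \frac{71}{3017401} = \frac{3468105}{389537} + \frac{71}{3017401} = \frac{10464691152232}{1175389333337}$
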